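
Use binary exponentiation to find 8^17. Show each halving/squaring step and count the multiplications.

Computing 8^17 by squaring (build up from 8^1; each line after the first costs one multiplication):

8^1 = 8
8^2 = (8^1)^2 = 8^2 = 64
8^4 = (8^2)^2 = 64^2 = 4096
8^8 = (8^4)^2 = 4096^2 = 16777216
8^16 = (8^8)^2 = 16777216^2 = 281474976710656
8^17 = 8 * 8^16 = 8 * 281474976710656 = 2251799813685248

Result: 2251799813685248
Multiplications needed: 5 (5 lines after 8^1)

8^17 = 2251799813685248. Using exponentiation by squaring, this requires 5 multiplications. The key idea: if the exponent is even, square the half-power; if odd, multiply by the base once.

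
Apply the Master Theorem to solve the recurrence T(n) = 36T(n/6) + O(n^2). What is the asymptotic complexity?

Master Theorem for T(n) = 36T(n/6) + O(n^2):

a = 36, b = 6, c = 2
log_b(a) = log_6(36) = 2.0000

Case 2: c = 2 = log_6(36) = 2.0000
T(n) = O(n^2 log n) = O(n^2 log n)

For T(n) = 36T(n/6) + O(n^2): log_6(36) = 2.0000. This is Case 2 of the Master Theorem (c = log_b(a), equal work at all levels), giving O(n^2 log n).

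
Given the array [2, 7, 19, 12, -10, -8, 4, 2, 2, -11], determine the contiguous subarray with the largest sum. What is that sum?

Using Kadane's algorithm on [2, 7, 19, 12, -10, -8, 4, 2, 2, -11]:

Scanning through the array:
Position 1 (value 7): max_ending_here = 9, max_so_far = 9
Position 2 (value 19): max_ending_here = 28, max_so_far = 28
Position 3 (value 12): max_ending_here = 40, max_so_far = 40
Position 4 (value -10): max_ending_here = 30, max_so_far = 40
Position 5 (value -8): max_ending_here = 22, max_so_far = 40
Position 6 (value 4): max_ending_here = 26, max_so_far = 40
Position 7 (value 2): max_ending_here = 28, max_so_far = 40
Position 8 (value 2): max_ending_here = 30, max_so_far = 40
Position 9 (value -11): max_ending_here = 19, max_so_far = 40

Maximum subarray: [2, 7, 19, 12]
Maximum sum: 40

The maximum subarray is [2, 7, 19, 12] with sum 40. This subarray runs from index 0 to index 3.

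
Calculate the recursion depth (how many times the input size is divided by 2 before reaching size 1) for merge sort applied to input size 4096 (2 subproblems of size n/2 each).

For divide and conquer with division factor 2:

Problem sizes at each level:
Level 0: 4096
Level 1: 2048
Level 2: 1024
Level 3: 512
Level 4: 256
Level 5: 128
Level 6: 64
Level 7: 32
Level 8: 16
Level 9: 8
Level 10: 4
Level 11: 2
Level 12: 1

The root is level 0 and the size-1 base case is level 12 (the tree spans levels 0 through 12, i.e. 13 levels counting the root), so the depth is the number of divisions: log_2(4096) = 12

The recursion tree depth is log_2(4096) = 12. At each level, the problem size is divided by 2, so it takes 12 divisions to reduce to a base case of size 1. The algorithm makes 2 recursive calls at each level.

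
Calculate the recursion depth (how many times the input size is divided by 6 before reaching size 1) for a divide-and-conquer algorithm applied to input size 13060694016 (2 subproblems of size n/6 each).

For divide and conquer with division factor 6:

Problem sizes at each level:
Level 0: 13060694016
Level 1: 2176782336
Level 2: 362797056
Level 3: 60466176
Level 4: 10077696
Level 5: 1679616
Level 6: 279936
Level 7: 46656
Level 8: 7776
Level 9: 1296
Level 10: 216
Level 11: 36
Level 12: 6
Level 13: 1

The root is level 0 and the size-1 base case is level 13 (the tree spans levels 0 through 13, i.e. 14 levels counting the root), so the depth is the number of divisions: log_6(13060694016) = 13

The recursion tree depth is log_6(13060694016) = 13. At each level, the problem size is divided by 6, so it takes 13 divisions to reduce to a base case of size 1. The algorithm makes 2 recursive calls at each level.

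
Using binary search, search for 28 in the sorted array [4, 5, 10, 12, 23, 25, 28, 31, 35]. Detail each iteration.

Binary search for 28 in [4, 5, 10, 12, 23, 25, 28, 31, 35]:

lo=0, hi=8, mid=4, arr[mid]=23 -> 23 < 28, search right half
lo=5, hi=8, mid=6, arr[mid]=28 -> Found target at index 6!

Binary search finds 28 at index 6 after 2 comparisons. The search repeatedly halves the search space by comparing with the middle element.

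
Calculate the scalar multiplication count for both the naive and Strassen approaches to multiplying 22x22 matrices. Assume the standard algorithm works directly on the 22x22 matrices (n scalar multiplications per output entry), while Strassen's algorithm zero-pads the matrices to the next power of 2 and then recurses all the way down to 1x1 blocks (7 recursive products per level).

Matrix multiplication for 22x22 matrices:

Strassen's algorithm requires power-of-2 dimensions. Pad 22x22 to 32x32 (next power of 2).

Standard algorithm: 22^3 = 10648 multiplications
Strassen's algorithm: 7^(log2(32)) = 7^5 = 16807 multiplications
Difference: 10648 - 16807 = -6159 (Strassen uses MORE here due to padding overhead — for small or just-over-power-of-2 n, padding can outweigh the per-level savings)

Standard: 10648 multiplications (22^3). Strassen: 16807 multiplications (7^5, after padding to 32x32). Strassen reduces 8 recursive multiplications to 7 at each level.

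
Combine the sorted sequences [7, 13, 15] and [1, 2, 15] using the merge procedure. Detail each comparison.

Merging process:

Compare 7 vs 1: take 1 from right. Merged: [1]
Compare 7 vs 2: take 2 from right. Merged: [1, 2]
Compare 7 vs 15: take 7 from left. Merged: [1, 2, 7]
Compare 13 vs 15: take 13 from left. Merged: [1, 2, 7, 13]
Compare 15 vs 15: take 15 from left. Merged: [1, 2, 7, 13, 15]
Append remaining from right: [15]. Merged: [1, 2, 7, 13, 15, 15]

Final merged array: [1, 2, 7, 13, 15, 15]
Total comparisons: 5

The merged array is [1, 2, 7, 13, 15, 15], requiring 5 comparisons. The merge step runs in O(n) time where n is the total number of elements.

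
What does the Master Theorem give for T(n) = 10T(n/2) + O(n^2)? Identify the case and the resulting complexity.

Master Theorem for T(n) = 10T(n/2) + O(n^2):

a = 10, b = 2, c = 2
log_b(a) = log_2(10) = 3.3219

Case 1: c = 2 < log_2(10) = 3.3219
T(n) = O(n^(log_2 10))

For T(n) = 10T(n/2) + O(n^2): log_2(10) = 3.3219. This is Case 1 of the Master Theorem (c < log_b(a), work dominated by leaves), giving O(n^(log_2 10)).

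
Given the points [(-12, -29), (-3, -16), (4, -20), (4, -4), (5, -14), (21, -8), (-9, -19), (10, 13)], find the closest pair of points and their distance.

Computing all pairwise distances among 8 points:

d((-12, -29), (-3, -16)) = 15.8114
d((-12, -29), (4, -20)) = 18.3576
d((-12, -29), (4, -4)) = 29.6816
d((-12, -29), (5, -14)) = 22.6716
d((-12, -29), (21, -8)) = 39.1152
d((-12, -29), (-9, -19)) = 10.4403
d((-12, -29), (10, 13)) = 47.4131
d((-3, -16), (4, -20)) = 8.0623
d((-3, -16), (4, -4)) = 13.8924
d((-3, -16), (5, -14)) = 8.2462
d((-3, -16), (21, -8)) = 25.2982
d((-3, -16), (-9, -19)) = 6.7082
d((-3, -16), (10, 13)) = 31.7805
d((4, -20), (4, -4)) = 16.0
d((4, -20), (5, -14)) = 6.0828 <-- minimum
d((4, -20), (21, -8)) = 20.8087
d((4, -20), (-9, -19)) = 13.0384
d((4, -20), (10, 13)) = 33.541
d((4, -4), (5, -14)) = 10.0499
d((4, -4), (21, -8)) = 17.4642
d((4, -4), (-9, -19)) = 19.8494
d((4, -4), (10, 13)) = 18.0278
d((5, -14), (21, -8)) = 17.088
d((5, -14), (-9, -19)) = 14.8661
d((5, -14), (10, 13)) = 27.4591
d((21, -8), (-9, -19)) = 31.9531
d((21, -8), (10, 13)) = 23.7065
d((-9, -19), (10, 13)) = 37.2156

Closest pair: (4, -20) and (5, -14) with distance 6.0828

The closest pair is (4, -20) and (5, -14) with Euclidean distance 6.0828. For 8 points, brute-force pairwise comparison is shown above. For large n, the divide-and-conquer algorithm (sort by x, recurse on halves, check the dividing strip) achieves O(n log n).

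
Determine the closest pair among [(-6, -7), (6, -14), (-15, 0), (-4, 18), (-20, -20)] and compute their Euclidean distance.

Computing all pairwise distances among 5 points:

d((-6, -7), (6, -14)) = 13.8924
d((-6, -7), (-15, 0)) = 11.4018 <-- minimum
d((-6, -7), (-4, 18)) = 25.0799
d((-6, -7), (-20, -20)) = 19.105
d((6, -14), (-15, 0)) = 25.2389
d((6, -14), (-4, 18)) = 33.5261
d((6, -14), (-20, -20)) = 26.6833
d((-15, 0), (-4, 18)) = 21.095
d((-15, 0), (-20, -20)) = 20.6155
d((-4, 18), (-20, -20)) = 41.2311

Closest pair: (-6, -7) and (-15, 0) with distance 11.4018

The closest pair is (-6, -7) and (-15, 0) with Euclidean distance 11.4018. For 5 points, brute-force pairwise comparison is shown above. For large n, the divide-and-conquer algorithm (sort by x, recurse on halves, check the dividing strip) achieves O(n log n).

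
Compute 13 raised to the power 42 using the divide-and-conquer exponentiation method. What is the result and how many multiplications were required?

Computing 13^42 by squaring (build up from 13^1; each line after the first costs one multiplication):

13^1 = 13
13^2 = (13^1)^2 = 13^2 = 169
13^4 = (13^2)^2 = 169^2 = 28561
13^5 = 13 * 13^4 = 13 * 28561 = 371293
13^10 = (13^5)^2 = 371293^2 = 137858491849
13^20 = (13^10)^2 = 137858491849^2 = 19004963774880799438801
13^21 = 13 * 13^20 = 13 * 19004963774880799438801 = 247064529073450392704413
13^42 = (13^21)^2 = 247064529073450392704413^2 = 61040881526285814362156628321386486455989674569

Result: 61040881526285814362156628321386486455989674569
Multiplications needed: 7 (7 lines after 13^1)

13^42 = 61040881526285814362156628321386486455989674569. Using exponentiation by squaring, this requires 7 multiplications. The key idea: if the exponent is even, square the half-power; if odd, multiply by the base once.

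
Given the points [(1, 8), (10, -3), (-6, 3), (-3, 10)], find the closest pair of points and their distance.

Computing all pairwise distances among 4 points:

d((1, 8), (10, -3)) = 14.2127
d((1, 8), (-6, 3)) = 8.6023
d((1, 8), (-3, 10)) = 4.4721 <-- minimum
d((10, -3), (-6, 3)) = 17.088
d((10, -3), (-3, 10)) = 18.3848
d((-6, 3), (-3, 10)) = 7.6158

Closest pair: (1, 8) and (-3, 10) with distance 4.4721

The closest pair is (1, 8) and (-3, 10) with Euclidean distance 4.4721. For 4 points, brute-force pairwise comparison is shown above. For large n, the divide-and-conquer algorithm (sort by x, recurse on halves, check the dividing strip) achieves O(n log n).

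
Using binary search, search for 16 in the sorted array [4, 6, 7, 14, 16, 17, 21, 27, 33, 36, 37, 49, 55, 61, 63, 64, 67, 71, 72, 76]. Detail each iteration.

Binary search for 16 in [4, 6, 7, 14, 16, 17, 21, 27, 33, 36, 37, 49, 55, 61, 63, 64, 67, 71, 72, 76]:

lo=0, hi=19, mid=9, arr[mid]=36 -> 36 > 16, search left half
lo=0, hi=8, mid=4, arr[mid]=16 -> Found target at index 4!

Binary search finds 16 at index 4 after 2 comparisons. The search repeatedly halves the search space by comparing with the middle element.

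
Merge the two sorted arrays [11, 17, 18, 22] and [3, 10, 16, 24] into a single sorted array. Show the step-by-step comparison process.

Merging process:

Compare 11 vs 3: take 3 from right. Merged: [3]
Compare 11 vs 10: take 10 from right. Merged: [3, 10]
Compare 11 vs 16: take 11 from left. Merged: [3, 10, 11]
Compare 17 vs 16: take 16 from right. Merged: [3, 10, 11, 16]
Compare 17 vs 24: take 17 from left. Merged: [3, 10, 11, 16, 17]
Compare 18 vs 24: take 18 from left. Merged: [3, 10, 11, 16, 17, 18]
Compare 22 vs 24: take 22 from left. Merged: [3, 10, 11, 16, 17, 18, 22]
Append remaining from right: [24]. Merged: [3, 10, 11, 16, 17, 18, 22, 24]

Final merged array: [3, 10, 11, 16, 17, 18, 22, 24]
Total comparisons: 7

The merged array is [3, 10, 11, 16, 17, 18, 22, 24], requiring 7 comparisons. The merge step runs in O(n) time where n is the total number of elements.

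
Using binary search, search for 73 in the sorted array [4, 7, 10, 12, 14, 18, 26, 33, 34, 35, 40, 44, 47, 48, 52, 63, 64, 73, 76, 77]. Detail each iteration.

Binary search for 73 in [4, 7, 10, 12, 14, 18, 26, 33, 34, 35, 40, 44, 47, 48, 52, 63, 64, 73, 76, 77]:

lo=0, hi=19, mid=9, arr[mid]=35 -> 35 < 73, search right half
lo=10, hi=19, mid=14, arr[mid]=52 -> 52 < 73, search right half
lo=15, hi=19, mid=17, arr[mid]=73 -> Found target at index 17!

Binary search finds 73 at index 17 after 3 comparisons. The search repeatedly halves the search space by comparing with the middle element.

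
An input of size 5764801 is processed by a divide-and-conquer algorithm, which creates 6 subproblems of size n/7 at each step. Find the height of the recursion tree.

For divide and conquer with division factor 7:

Problem sizes at each level:
Level 0: 5764801
Level 1: 823543
Level 2: 117649
Level 3: 16807
Level 4: 2401
Level 5: 343
Level 6: 49
Level 7: 7
Level 8: 1

The root is level 0 and the size-1 base case is level 8 (the tree spans levels 0 through 8, i.e. 9 levels counting the root), so the depth is the number of divisions: log_7(5764801) = 8

The recursion tree depth is log_7(5764801) = 8. At each level, the problem size is divided by 7, so it takes 8 divisions to reduce to a base case of size 1. The algorithm makes 6 recursive calls at each level.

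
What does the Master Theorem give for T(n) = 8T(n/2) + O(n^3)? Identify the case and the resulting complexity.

Master Theorem for T(n) = 8T(n/2) + O(n^3):

a = 8, b = 2, c = 3
log_b(a) = log_2(8) = 3.0000

Case 2: c = 3 = log_2(8) = 3.0000
T(n) = O(n^3 log n) = O(n^3 log n)

For T(n) = 8T(n/2) + O(n^3): log_2(8) = 3.0000. This is Case 2 of the Master Theorem (c = log_b(a), equal work at all levels), giving O(n^3 log n).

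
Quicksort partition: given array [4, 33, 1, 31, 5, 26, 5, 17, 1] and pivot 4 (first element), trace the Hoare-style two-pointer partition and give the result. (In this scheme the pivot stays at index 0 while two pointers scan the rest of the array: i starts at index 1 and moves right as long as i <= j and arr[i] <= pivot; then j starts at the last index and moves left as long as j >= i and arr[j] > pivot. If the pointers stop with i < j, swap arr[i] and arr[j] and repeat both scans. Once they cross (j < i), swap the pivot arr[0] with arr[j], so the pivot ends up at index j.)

Hoare-style two-pointer partition with pivot = 4:

Initial array: [4, 33, 1, 31, 5, 26, 5, 17, 1]

Pointers start at i = 1, j = 8.
i stops at index 1 (arr[1]=33 > 4), j stops at index 8 (arr[8]=1 <= 4): swap arr[1] and arr[8], array becomes [4, 1, 1, 31, 5, 26, 5, 17, 33]
i ends at 3, j ends at 2: the pointers have crossed (j < i), so scanning stops.

Swap pivot arr[0] with arr[2] to place pivot at position 2: [1, 1, 4, 31, 5, 26, 5, 17, 33]
Pivot position: 2

After partitioning with pivot 4, the array becomes [1, 1, 4, 31, 5, 26, 5, 17, 33]. The pivot is placed at index 2. All elements to the left of the pivot are <= 4, and all elements to the right are > 4.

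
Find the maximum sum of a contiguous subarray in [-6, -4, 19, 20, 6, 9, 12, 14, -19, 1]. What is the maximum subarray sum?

Using Kadane's algorithm on [-6, -4, 19, 20, 6, 9, 12, 14, -19, 1]:

Scanning through the array:
Position 1 (value -4): max_ending_here = -4, max_so_far = -4
Position 2 (value 19): max_ending_here = 19, max_so_far = 19
Position 3 (value 20): max_ending_here = 39, max_so_far = 39
Position 4 (value 6): max_ending_here = 45, max_so_far = 45
Position 5 (value 9): max_ending_here = 54, max_so_far = 54
Position 6 (value 12): max_ending_here = 66, max_so_far = 66
Position 7 (value 14): max_ending_here = 80, max_so_far = 80
Position 8 (value -19): max_ending_here = 61, max_so_far = 80
Position 9 (value 1): max_ending_here = 62, max_so_far = 80

Maximum subarray: [19, 20, 6, 9, 12, 14]
Maximum sum: 80

The maximum subarray is [19, 20, 6, 9, 12, 14] with sum 80. This subarray runs from index 2 to index 7.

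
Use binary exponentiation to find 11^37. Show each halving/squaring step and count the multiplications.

Computing 11^37 by squaring (build up from 11^1; each line after the first costs one multiplication):

11^1 = 11
11^2 = (11^1)^2 = 11^2 = 121
11^4 = (11^2)^2 = 121^2 = 14641
11^8 = (11^4)^2 = 14641^2 = 214358881
11^9 = 11 * 11^8 = 11 * 214358881 = 2357947691
11^18 = (11^9)^2 = 2357947691^2 = 5559917313492231481
11^36 = (11^18)^2 = 5559917313492231481^2 = 30912680532870672635673352936887453361
11^37 = 11 * 11^36 = 11 * 30912680532870672635673352936887453361 = 340039485861577398992406882305761986971

Result: 340039485861577398992406882305761986971
Multiplications needed: 7 (7 lines after 11^1)

11^37 = 340039485861577398992406882305761986971. Using exponentiation by squaring, this requires 7 multiplications. The key idea: if the exponent is even, square the half-power; if odd, multiply by the base once.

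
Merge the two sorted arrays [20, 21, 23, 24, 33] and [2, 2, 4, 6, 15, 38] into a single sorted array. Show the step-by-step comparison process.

Merging process:

Compare 20 vs 2: take 2 from right. Merged: [2]
Compare 20 vs 2: take 2 from right. Merged: [2, 2]
Compare 20 vs 4: take 4 from right. Merged: [2, 2, 4]
Compare 20 vs 6: take 6 from right. Merged: [2, 2, 4, 6]
Compare 20 vs 15: take 15 from right. Merged: [2, 2, 4, 6, 15]
Compare 20 vs 38: take 20 from left. Merged: [2, 2, 4, 6, 15, 20]
Compare 21 vs 38: take 21 from left. Merged: [2, 2, 4, 6, 15, 20, 21]
Compare 23 vs 38: take 23 from left. Merged: [2, 2, 4, 6, 15, 20, 21, 23]
Compare 24 vs 38: take 24 from left. Merged: [2, 2, 4, 6, 15, 20, 21, 23, 24]
Compare 33 vs 38: take 33 from left. Merged: [2, 2, 4, 6, 15, 20, 21, 23, 24, 33]
Append remaining from right: [38]. Merged: [2, 2, 4, 6, 15, 20, 21, 23, 24, 33, 38]

Final merged array: [2, 2, 4, 6, 15, 20, 21, 23, 24, 33, 38]
Total comparisons: 10

The merged array is [2, 2, 4, 6, 15, 20, 21, 23, 24, 33, 38], requiring 10 comparisons. The merge step runs in O(n) time where n is the total number of elements.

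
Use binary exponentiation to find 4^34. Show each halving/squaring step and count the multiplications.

Computing 4^34 by squaring (build up from 4^1; each line after the first costs one multiplication):

4^1 = 4
4^2 = (4^1)^2 = 4^2 = 16
4^4 = (4^2)^2 = 16^2 = 256
4^8 = (4^4)^2 = 256^2 = 65536
4^16 = (4^8)^2 = 65536^2 = 4294967296
4^17 = 4 * 4^16 = 4 * 4294967296 = 17179869184
4^34 = (4^17)^2 = 17179869184^2 = 295147905179352825856

Result: 295147905179352825856
Multiplications needed: 6 (6 lines after 4^1)

4^34 = 295147905179352825856. Using exponentiation by squaring, this requires 6 multiplications. The key idea: if the exponent is even, square the half-power; if odd, multiply by the base once.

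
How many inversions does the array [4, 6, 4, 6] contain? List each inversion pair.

Finding inversions in [4, 6, 4, 6]:

(1, 2): arr[1]=6 > arr[2]=4

Total inversions: 1

The array has 1 inversion(s): (1,2). Each pair (i,j) satisfies i < j and arr[i] > arr[j].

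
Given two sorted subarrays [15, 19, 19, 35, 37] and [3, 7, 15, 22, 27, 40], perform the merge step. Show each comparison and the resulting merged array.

Merging process:

Compare 15 vs 3: take 3 from right. Merged: [3]
Compare 15 vs 7: take 7 from right. Merged: [3, 7]
Compare 15 vs 15: take 15 from left. Merged: [3, 7, 15]
Compare 19 vs 15: take 15 from right. Merged: [3, 7, 15, 15]
Compare 19 vs 22: take 19 from left. Merged: [3, 7, 15, 15, 19]
Compare 19 vs 22: take 19 from left. Merged: [3, 7, 15, 15, 19, 19]
Compare 35 vs 22: take 22 from right. Merged: [3, 7, 15, 15, 19, 19, 22]
Compare 35 vs 27: take 27 from right. Merged: [3, 7, 15, 15, 19, 19, 22, 27]
Compare 35 vs 40: take 35 from left. Merged: [3, 7, 15, 15, 19, 19, 22, 27, 35]
Compare 37 vs 40: take 37 from left. Merged: [3, 7, 15, 15, 19, 19, 22, 27, 35, 37]
Append remaining from right: [40]. Merged: [3, 7, 15, 15, 19, 19, 22, 27, 35, 37, 40]

Final merged array: [3, 7, 15, 15, 19, 19, 22, 27, 35, 37, 40]
Total comparisons: 10

The merged array is [3, 7, 15, 15, 19, 19, 22, 27, 35, 37, 40], requiring 10 comparisons. The merge step runs in O(n) time where n is the total number of elements.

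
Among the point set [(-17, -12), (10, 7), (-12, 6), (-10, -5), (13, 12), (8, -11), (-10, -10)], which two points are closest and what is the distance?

Computing all pairwise distances among 7 points:

d((-17, -12), (10, 7)) = 33.0151
d((-17, -12), (-12, 6)) = 18.6815
d((-17, -12), (-10, -5)) = 9.8995
d((-17, -12), (13, 12)) = 38.4187
d((-17, -12), (8, -11)) = 25.02
d((-17, -12), (-10, -10)) = 7.2801
d((10, 7), (-12, 6)) = 22.0227
d((10, 7), (-10, -5)) = 23.3238
d((10, 7), (13, 12)) = 5.831
d((10, 7), (8, -11)) = 18.1108
d((10, 7), (-10, -10)) = 26.2488
d((-12, 6), (-10, -5)) = 11.1803
d((-12, 6), (13, 12)) = 25.7099
d((-12, 6), (8, -11)) = 26.2488
d((-12, 6), (-10, -10)) = 16.1245
d((-10, -5), (13, 12)) = 28.6007
d((-10, -5), (8, -11)) = 18.9737
d((-10, -5), (-10, -10)) = 5.0 <-- minimum
d((13, 12), (8, -11)) = 23.5372
d((13, 12), (-10, -10)) = 31.8277
d((8, -11), (-10, -10)) = 18.0278

Closest pair: (-10, -5) and (-10, -10) with distance 5.0

The closest pair is (-10, -5) and (-10, -10) with Euclidean distance 5.0. For 7 points, brute-force pairwise comparison is shown above. For large n, the divide-and-conquer algorithm (sort by x, recurse on halves, check the dividing strip) achieves O(n log n).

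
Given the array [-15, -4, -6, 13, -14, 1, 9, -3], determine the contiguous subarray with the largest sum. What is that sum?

Using Kadane's algorithm on [-15, -4, -6, 13, -14, 1, 9, -3]:

Scanning through the array:
Position 1 (value -4): max_ending_here = -4, max_so_far = -4
Position 2 (value -6): max_ending_here = -6, max_so_far = -4
Position 3 (value 13): max_ending_here = 13, max_so_far = 13
Position 4 (value -14): max_ending_here = -1, max_so_far = 13
Position 5 (value 1): max_ending_here = 1, max_so_far = 13
Position 6 (value 9): max_ending_here = 10, max_so_far = 13
Position 7 (value -3): max_ending_here = 7, max_so_far = 13

Maximum subarray: [13]
Maximum sum: 13

The maximum subarray is [13] with sum 13. This subarray runs from index 3 to index 3.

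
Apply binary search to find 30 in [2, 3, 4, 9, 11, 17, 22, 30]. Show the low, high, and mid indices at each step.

Binary search for 30 in [2, 3, 4, 9, 11, 17, 22, 30]:

lo=0, hi=7, mid=3, arr[mid]=9 -> 9 < 30, search right half
lo=4, hi=7, mid=5, arr[mid]=17 -> 17 < 30, search right half
lo=6, hi=7, mid=6, arr[mid]=22 -> 22 < 30, search right half
lo=7, hi=7, mid=7, arr[mid]=30 -> Found target at index 7!

Binary search finds 30 at index 7 after 4 comparisons. The search repeatedly halves the search space by comparing with the middle element.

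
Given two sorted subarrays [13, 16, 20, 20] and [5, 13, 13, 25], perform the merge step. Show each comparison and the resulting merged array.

Merging process:

Compare 13 vs 5: take 5 from right. Merged: [5]
Compare 13 vs 13: take 13 from left. Merged: [5, 13]
Compare 16 vs 13: take 13 from right. Merged: [5, 13, 13]
Compare 16 vs 13: take 13 from right. Merged: [5, 13, 13, 13]
Compare 16 vs 25: take 16 from left. Merged: [5, 13, 13, 13, 16]
Compare 20 vs 25: take 20 from left. Merged: [5, 13, 13, 13, 16, 20]
Compare 20 vs 25: take 20 from left. Merged: [5, 13, 13, 13, 16, 20, 20]
Append remaining from right: [25]. Merged: [5, 13, 13, 13, 16, 20, 20, 25]

Final merged array: [5, 13, 13, 13, 16, 20, 20, 25]
Total comparisons: 7

The merged array is [5, 13, 13, 13, 16, 20, 20, 25], requiring 7 comparisons. The merge step runs in O(n) time where n is the total number of elements.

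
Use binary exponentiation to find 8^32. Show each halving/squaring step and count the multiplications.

Computing 8^32 by squaring (build up from 8^1; each line after the first costs one multiplication):

8^1 = 8
8^2 = (8^1)^2 = 8^2 = 64
8^4 = (8^2)^2 = 64^2 = 4096
8^8 = (8^4)^2 = 4096^2 = 16777216
8^16 = (8^8)^2 = 16777216^2 = 281474976710656
8^32 = (8^16)^2 = 281474976710656^2 = 79228162514264337593543950336

Result: 79228162514264337593543950336
Multiplications needed: 5 (5 lines after 8^1)

8^32 = 79228162514264337593543950336. Using exponentiation by squaring, this requires 5 multiplications. The key idea: if the exponent is even, square the half-power; if odd, multiply by the base once.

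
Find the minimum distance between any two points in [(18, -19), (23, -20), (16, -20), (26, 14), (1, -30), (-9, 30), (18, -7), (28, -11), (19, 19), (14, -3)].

Computing all pairwise distances among 10 points:

d((18, -19), (23, -20)) = 5.099
d((18, -19), (16, -20)) = 2.2361 <-- minimum
d((18, -19), (26, 14)) = 33.9559
d((18, -19), (1, -30)) = 20.2485
d((18, -19), (-9, 30)) = 55.9464
d((18, -19), (18, -7)) = 12.0
d((18, -19), (28, -11)) = 12.8062
d((18, -19), (19, 19)) = 38.0132
d((18, -19), (14, -3)) = 16.4924
d((23, -20), (16, -20)) = 7.0
d((23, -20), (26, 14)) = 34.1321
d((23, -20), (1, -30)) = 24.1661
d((23, -20), (-9, 30)) = 59.3633
d((23, -20), (18, -7)) = 13.9284
d((23, -20), (28, -11)) = 10.2956
d((23, -20), (19, 19)) = 39.2046
d((23, -20), (14, -3)) = 19.2354
d((16, -20), (26, 14)) = 35.4401
d((16, -20), (1, -30)) = 18.0278
d((16, -20), (-9, 30)) = 55.9017
d((16, -20), (18, -7)) = 13.1529
d((16, -20), (28, -11)) = 15.0
d((16, -20), (19, 19)) = 39.1152
d((16, -20), (14, -3)) = 17.1172
d((26, 14), (1, -30)) = 50.6063
d((26, 14), (-9, 30)) = 38.4838
d((26, 14), (18, -7)) = 22.4722
d((26, 14), (28, -11)) = 25.0799
d((26, 14), (19, 19)) = 8.6023
d((26, 14), (14, -3)) = 20.8087
d((1, -30), (-9, 30)) = 60.8276
d((1, -30), (18, -7)) = 28.6007
d((1, -30), (28, -11)) = 33.0151
d((1, -30), (19, 19)) = 52.2015
d((1, -30), (14, -3)) = 29.9666
d((-9, 30), (18, -7)) = 45.8039
d((-9, 30), (28, -11)) = 55.2268
d((-9, 30), (19, 19)) = 30.0832
d((-9, 30), (14, -3)) = 40.2244
d((18, -7), (28, -11)) = 10.7703
d((18, -7), (19, 19)) = 26.0192
d((18, -7), (14, -3)) = 5.6569
d((28, -11), (19, 19)) = 31.3209
d((28, -11), (14, -3)) = 16.1245
d((19, 19), (14, -3)) = 22.561

Closest pair: (18, -19) and (16, -20) with distance 2.2361

The closest pair is (18, -19) and (16, -20) with Euclidean distance 2.2361. For 10 points, brute-force pairwise comparison is shown above. For large n, the divide-and-conquer algorithm (sort by x, recurse on halves, check the dividing strip) achieves O(n log n).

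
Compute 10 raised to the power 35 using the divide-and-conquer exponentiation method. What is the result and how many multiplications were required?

Computing 10^35 by squaring (build up from 10^1; each line after the first costs one multiplication):

10^1 = 10
10^2 = (10^1)^2 = 10^2 = 100
10^4 = (10^2)^2 = 100^2 = 10000
10^8 = (10^4)^2 = 10000^2 = 100000000
10^16 = (10^8)^2 = 100000000^2 = 10000000000000000
10^17 = 10 * 10^16 = 10 * 10000000000000000 = 100000000000000000
10^34 = (10^17)^2 = 100000000000000000^2 = 10000000000000000000000000000000000
10^35 = 10 * 10^34 = 10 * 10000000000000000000000000000000000 = 100000000000000000000000000000000000

Result: 100000000000000000000000000000000000
Multiplications needed: 7 (7 lines after 10^1)

10^35 = 100000000000000000000000000000000000. Using exponentiation by squaring, this requires 7 multiplications. The key idea: if the exponent is even, square the half-power; if odd, multiply by the base once.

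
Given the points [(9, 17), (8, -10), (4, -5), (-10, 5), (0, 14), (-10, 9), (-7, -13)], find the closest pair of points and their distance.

Computing all pairwise distances among 7 points:

d((9, 17), (8, -10)) = 27.0185
d((9, 17), (4, -5)) = 22.561
d((9, 17), (-10, 5)) = 22.4722
d((9, 17), (0, 14)) = 9.4868
d((9, 17), (-10, 9)) = 20.6155
d((9, 17), (-7, -13)) = 34.0
d((8, -10), (4, -5)) = 6.4031
d((8, -10), (-10, 5)) = 23.4307
d((8, -10), (0, 14)) = 25.2982
d((8, -10), (-10, 9)) = 26.1725
d((8, -10), (-7, -13)) = 15.2971
d((4, -5), (-10, 5)) = 17.2047
d((4, -5), (0, 14)) = 19.4165
d((4, -5), (-10, 9)) = 19.799
d((4, -5), (-7, -13)) = 13.6015
d((-10, 5), (0, 14)) = 13.4536
d((-10, 5), (-10, 9)) = 4.0 <-- minimum
d((-10, 5), (-7, -13)) = 18.2483
d((0, 14), (-10, 9)) = 11.1803
d((0, 14), (-7, -13)) = 27.8927
d((-10, 9), (-7, -13)) = 22.2036

Closest pair: (-10, 5) and (-10, 9) with distance 4.0

The closest pair is (-10, 5) and (-10, 9) with Euclidean distance 4.0. For 7 points, brute-force pairwise comparison is shown above. For large n, the divide-and-conquer algorithm (sort by x, recurse on halves, check the dividing strip) achieves O(n log n).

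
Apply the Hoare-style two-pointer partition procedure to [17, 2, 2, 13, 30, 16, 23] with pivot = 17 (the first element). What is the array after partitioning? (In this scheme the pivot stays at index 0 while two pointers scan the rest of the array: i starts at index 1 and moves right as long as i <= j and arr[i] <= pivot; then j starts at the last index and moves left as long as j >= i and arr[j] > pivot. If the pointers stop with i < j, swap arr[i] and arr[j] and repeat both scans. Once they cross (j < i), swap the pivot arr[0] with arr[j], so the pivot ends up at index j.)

Hoare-style two-pointer partition with pivot = 17:

Initial array: [17, 2, 2, 13, 30, 16, 23]

Pointers start at i = 1, j = 6.
i stops at index 4 (arr[4]=30 > 17), j stops at index 5 (arr[5]=16 <= 17): swap arr[4] and arr[5], array becomes [17, 2, 2, 13, 16, 30, 23]
i ends at 5, j ends at 4: the pointers have crossed (j < i), so scanning stops.

Swap pivot arr[0] with arr[4] to place pivot at position 4: [16, 2, 2, 13, 17, 30, 23]
Pivot position: 4

After partitioning with pivot 17, the array becomes [16, 2, 2, 13, 17, 30, 23]. The pivot is placed at index 4. All elements to the left of the pivot are <= 17, and all elements to the right are > 17.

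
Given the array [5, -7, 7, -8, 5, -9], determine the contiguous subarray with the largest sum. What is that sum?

Using Kadane's algorithm on [5, -7, 7, -8, 5, -9]:

Scanning through the array:
Position 1 (value -7): max_ending_here = -2, max_so_far = 5
Position 2 (value 7): max_ending_here = 7, max_so_far = 7
Position 3 (value -8): max_ending_here = -1, max_so_far = 7
Position 4 (value 5): max_ending_here = 5, max_so_far = 7
Position 5 (value -9): max_ending_here = -4, max_so_far = 7

Maximum subarray: [7]
Maximum sum: 7

The maximum subarray is [7] with sum 7. This subarray runs from index 2 to index 2.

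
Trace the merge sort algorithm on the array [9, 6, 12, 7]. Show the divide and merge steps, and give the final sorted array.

Merge sort trace:

Split: [9, 6, 12, 7] -> [9, 6] and [12, 7]
  Split: [9, 6] -> [9] and [6]
  Merge: [9] + [6] -> [6, 9]
  Split: [12, 7] -> [12] and [7]
  Merge: [12] + [7] -> [7, 12]
Merge: [6, 9] + [7, 12] -> [6, 7, 9, 12]

Final sorted array: [6, 7, 9, 12]

The merge sort proceeds by recursively splitting the array and merging sorted halves.
After all merges, the sorted array is [6, 7, 9, 12].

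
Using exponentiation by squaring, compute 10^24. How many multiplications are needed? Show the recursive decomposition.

Computing 10^24 by squaring (build up from 10^1; each line after the first costs one multiplication):

10^1 = 10
10^2 = (10^1)^2 = 10^2 = 100
10^3 = 10 * 10^2 = 10 * 100 = 1000
10^6 = (10^3)^2 = 1000^2 = 1000000
10^12 = (10^6)^2 = 1000000^2 = 1000000000000
10^24 = (10^12)^2 = 1000000000000^2 = 1000000000000000000000000

Result: 1000000000000000000000000
Multiplications needed: 5 (5 lines after 10^1)

10^24 = 1000000000000000000000000. Using exponentiation by squaring, this requires 5 multiplications. The key idea: if the exponent is even, square the half-power; if odd, multiply by the base once.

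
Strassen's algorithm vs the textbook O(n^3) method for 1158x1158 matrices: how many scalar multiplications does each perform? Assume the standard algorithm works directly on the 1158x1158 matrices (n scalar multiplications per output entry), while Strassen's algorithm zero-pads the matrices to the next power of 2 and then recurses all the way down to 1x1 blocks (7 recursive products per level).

Matrix multiplication for 1158x1158 matrices:

Strassen's algorithm requires power-of-2 dimensions. Pad 1158x1158 to 2048x2048 (next power of 2).

Standard algorithm: 1158^3 = 1552836312 multiplications
Strassen's algorithm: 7^(log2(2048)) = 7^11 = 1977326743 multiplications
Difference: 1552836312 - 1977326743 = -424490431 (Strassen uses MORE here due to padding overhead — for small or just-over-power-of-2 n, padding can outweigh the per-level savings)

Standard: 1552836312 multiplications (1158^3). Strassen: 1977326743 multiplications (7^11, after padding to 2048x2048). Strassen reduces 8 recursive multiplications to 7 at each level.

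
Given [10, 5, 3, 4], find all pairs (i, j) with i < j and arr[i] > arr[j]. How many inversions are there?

Finding inversions in [10, 5, 3, 4]:

(0, 1): arr[0]=10 > arr[1]=5
(0, 2): arr[0]=10 > arr[2]=3
(0, 3): arr[0]=10 > arr[3]=4
(1, 2): arr[1]=5 > arr[2]=3
(1, 3): arr[1]=5 > arr[3]=4

Total inversions: 5

The array has 5 inversion(s): (0,1), (0,2), (0,3), (1,2), (1,3). Each pair (i,j) satisfies i < j and arr[i] > arr[j].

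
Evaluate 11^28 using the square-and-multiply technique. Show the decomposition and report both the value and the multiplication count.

Computing 11^28 by squaring (build up from 11^1; each line after the first costs one multiplication):

11^1 = 11
11^2 = (11^1)^2 = 11^2 = 121
11^3 = 11 * 11^2 = 11 * 121 = 1331
11^6 = (11^3)^2 = 1331^2 = 1771561
11^7 = 11 * 11^6 = 11 * 1771561 = 19487171
11^14 = (11^7)^2 = 19487171^2 = 379749833583241
11^28 = (11^14)^2 = 379749833583241^2 = 144209936106499234037676064081

Result: 144209936106499234037676064081
Multiplications needed: 6 (6 lines after 11^1)

11^28 = 144209936106499234037676064081. Using exponentiation by squaring, this requires 6 multiplications. The key idea: if the exponent is even, square the half-power; if odd, multiply by the base once.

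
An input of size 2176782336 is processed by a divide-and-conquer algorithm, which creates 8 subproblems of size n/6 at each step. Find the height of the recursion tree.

For divide and conquer with division factor 6:

Problem sizes at each level:
Level 0: 2176782336
Level 1: 362797056
Level 2: 60466176
Level 3: 10077696
Level 4: 1679616
Level 5: 279936
Level 6: 46656
Level 7: 7776
Level 8: 1296
Level 9: 216
Level 10: 36
Level 11: 6
Level 12: 1

The root is level 0 and the size-1 base case is level 12 (the tree spans levels 0 through 12, i.e. 13 levels counting the root), so the depth is the number of divisions: log_6(2176782336) = 12

The recursion tree depth is log_6(2176782336) = 12. At each level, the problem size is divided by 6, so it takes 12 divisions to reduce to a base case of size 1. The algorithm makes 8 recursive calls at each level.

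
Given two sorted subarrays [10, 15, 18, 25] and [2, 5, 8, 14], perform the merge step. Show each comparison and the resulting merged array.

Merging process:

Compare 10 vs 2: take 2 from right. Merged: [2]
Compare 10 vs 5: take 5 from right. Merged: [2, 5]
Compare 10 vs 8: take 8 from right. Merged: [2, 5, 8]
Compare 10 vs 14: take 10 from left. Merged: [2, 5, 8, 10]
Compare 15 vs 14: take 14 from right. Merged: [2, 5, 8, 10, 14]
Append remaining from left: [15, 18, 25]. Merged: [2, 5, 8, 10, 14, 15, 18, 25]

Final merged array: [2, 5, 8, 10, 14, 15, 18, 25]
Total comparisons: 5

The merged array is [2, 5, 8, 10, 14, 15, 18, 25], requiring 5 comparisons. The merge step runs in O(n) time where n is the total number of elements.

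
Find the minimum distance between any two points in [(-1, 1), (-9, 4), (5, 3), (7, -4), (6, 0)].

Computing all pairwise distances among 5 points:

d((-1, 1), (-9, 4)) = 8.544
d((-1, 1), (5, 3)) = 6.3246
d((-1, 1), (7, -4)) = 9.434
d((-1, 1), (6, 0)) = 7.0711
d((-9, 4), (5, 3)) = 14.0357
d((-9, 4), (7, -4)) = 17.8885
d((-9, 4), (6, 0)) = 15.5242
d((5, 3), (7, -4)) = 7.2801
d((5, 3), (6, 0)) = 3.1623 <-- minimum
d((7, -4), (6, 0)) = 4.1231

Closest pair: (5, 3) and (6, 0) with distance 3.1623

The closest pair is (5, 3) and (6, 0) with Euclidean distance 3.1623. For 5 points, brute-force pairwise comparison is shown above. For large n, the divide-and-conquer algorithm (sort by x, recurse on halves, check the dividing strip) achieves O(n log n).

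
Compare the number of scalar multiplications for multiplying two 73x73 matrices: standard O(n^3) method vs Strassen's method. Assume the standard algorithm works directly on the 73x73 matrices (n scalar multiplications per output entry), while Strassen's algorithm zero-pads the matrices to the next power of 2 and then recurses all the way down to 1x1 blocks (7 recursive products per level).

Matrix multiplication for 73x73 matrices:

Strassen's algorithm requires power-of-2 dimensions. Pad 73x73 to 128x128 (next power of 2).

Standard algorithm: 73^3 = 389017 multiplications
Strassen's algorithm: 7^(log2(128)) = 7^7 = 823543 multiplications
Difference: 389017 - 823543 = -434526 (Strassen uses MORE here due to padding overhead — for small or just-over-power-of-2 n, padding can outweigh the per-level savings)

Standard: 389017 multiplications (73^3). Strassen: 823543 multiplications (7^7, after padding to 128x128). Strassen reduces 8 recursive multiplications to 7 at each level.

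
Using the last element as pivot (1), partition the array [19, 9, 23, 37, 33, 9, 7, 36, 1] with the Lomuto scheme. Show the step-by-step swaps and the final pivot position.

Lomuto partition with pivot = 1:

Initial array: [19, 9, 23, 37, 33, 9, 7, 36, 1]

arr[0]=19 > 1: no swap
arr[1]=9 > 1: no swap
arr[2]=23 > 1: no swap
arr[3]=37 > 1: no swap
arr[4]=33 > 1: no swap
arr[5]=9 > 1: no swap
arr[6]=7 > 1: no swap
arr[7]=36 > 1: no swap

Place pivot at position 0: [1, 9, 23, 37, 33, 9, 7, 36, 19]
Pivot position: 0

After partitioning with pivot 1, the array becomes [1, 9, 23, 37, 33, 9, 7, 36, 19]. The pivot is placed at index 0. All elements to the left of the pivot are <= 1, and all elements to the right are > 1.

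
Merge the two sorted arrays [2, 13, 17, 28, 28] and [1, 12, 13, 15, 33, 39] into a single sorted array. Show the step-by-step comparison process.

Merging process:

Compare 2 vs 1: take 1 from right. Merged: [1]
Compare 2 vs 12: take 2 from left. Merged: [1, 2]
Compare 13 vs 12: take 12 from right. Merged: [1, 2, 12]
Compare 13 vs 13: take 13 from left. Merged: [1, 2, 12, 13]
Compare 17 vs 13: take 13 from right. Merged: [1, 2, 12, 13, 13]
Compare 17 vs 15: take 15 from right. Merged: [1, 2, 12, 13, 13, 15]
Compare 17 vs 33: take 17 from left. Merged: [1, 2, 12, 13, 13, 15, 17]
Compare 28 vs 33: take 28 from left. Merged: [1, 2, 12, 13, 13, 15, 17, 28]
Compare 28 vs 33: take 28 from left. Merged: [1, 2, 12, 13, 13, 15, 17, 28, 28]
Append remaining from right: [33, 39]. Merged: [1, 2, 12, 13, 13, 15, 17, 28, 28, 33, 39]

Final merged array: [1, 2, 12, 13, 13, 15, 17, 28, 28, 33, 39]
Total comparisons: 9

The merged array is [1, 2, 12, 13, 13, 15, 17, 28, 28, 33, 39], requiring 9 comparisons. The merge step runs in O(n) time where n is the total number of elements.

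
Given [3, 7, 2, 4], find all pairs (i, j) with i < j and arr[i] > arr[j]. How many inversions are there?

Finding inversions in [3, 7, 2, 4]:

(0, 2): arr[0]=3 > arr[2]=2
(1, 2): arr[1]=7 > arr[2]=2
(1, 3): arr[1]=7 > arr[3]=4

Total inversions: 3

The array has 3 inversion(s): (0,2), (1,2), (1,3). Each pair (i,j) satisfies i < j and arr[i] > arr[j].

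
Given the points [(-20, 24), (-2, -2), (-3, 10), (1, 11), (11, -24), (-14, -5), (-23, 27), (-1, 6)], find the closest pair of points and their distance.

Computing all pairwise distances among 8 points:

d((-20, 24), (-2, -2)) = 31.6228
d((-20, 24), (-3, 10)) = 22.0227
d((-20, 24), (1, 11)) = 24.6982
d((-20, 24), (11, -24)) = 57.1402
d((-20, 24), (-14, -5)) = 29.6142
d((-20, 24), (-23, 27)) = 4.2426
d((-20, 24), (-1, 6)) = 26.1725
d((-2, -2), (-3, 10)) = 12.0416
d((-2, -2), (1, 11)) = 13.3417
d((-2, -2), (11, -24)) = 25.5539
d((-2, -2), (-14, -5)) = 12.3693
d((-2, -2), (-23, 27)) = 35.805
d((-2, -2), (-1, 6)) = 8.0623
d((-3, 10), (1, 11)) = 4.1231 <-- minimum
d((-3, 10), (11, -24)) = 36.7696
d((-3, 10), (-14, -5)) = 18.6011
d((-3, 10), (-23, 27)) = 26.2488
d((-3, 10), (-1, 6)) = 4.4721
d((1, 11), (11, -24)) = 36.4005
d((1, 11), (-14, -5)) = 21.9317
d((1, 11), (-23, 27)) = 28.8444
d((1, 11), (-1, 6)) = 5.3852
d((11, -24), (-14, -5)) = 31.4006
d((11, -24), (-23, 27)) = 61.2944
d((11, -24), (-1, 6)) = 32.311
d((-14, -5), (-23, 27)) = 33.2415
d((-14, -5), (-1, 6)) = 17.0294
d((-23, 27), (-1, 6)) = 30.4138

Closest pair: (-3, 10) and (1, 11) with distance 4.1231

The closest pair is (-3, 10) and (1, 11) with Euclidean distance 4.1231. For 8 points, brute-force pairwise comparison is shown above. For large n, the divide-and-conquer algorithm (sort by x, recurse on halves, check the dividing strip) achieves O(n log n).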